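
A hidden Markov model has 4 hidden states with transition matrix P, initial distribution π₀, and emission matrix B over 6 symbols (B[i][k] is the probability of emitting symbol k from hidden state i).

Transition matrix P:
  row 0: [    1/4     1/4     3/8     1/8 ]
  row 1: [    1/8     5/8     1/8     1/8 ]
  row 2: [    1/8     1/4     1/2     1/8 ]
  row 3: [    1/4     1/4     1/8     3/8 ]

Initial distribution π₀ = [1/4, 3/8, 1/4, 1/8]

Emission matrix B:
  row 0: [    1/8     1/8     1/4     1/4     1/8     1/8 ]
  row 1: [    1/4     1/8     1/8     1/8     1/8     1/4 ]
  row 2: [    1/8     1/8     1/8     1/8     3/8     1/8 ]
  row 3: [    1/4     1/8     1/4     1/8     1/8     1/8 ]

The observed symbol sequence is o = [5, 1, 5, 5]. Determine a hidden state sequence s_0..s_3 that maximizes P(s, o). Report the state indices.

path = [1, 1, 1, 1]

t=0: δ = [3.125e-02, 9.375e-02, 3.125e-02, 1.562e-02]  (obs o_0=5)
t=1: δ = [1.465e-03, 7.324e-03, 1.953e-03, 1.465e-03]  ψ = [1, 1, 2, 1]  (obs o_1=1)
t=2: δ = [1.144e-04, 1.144e-03, 1.221e-04, 1.144e-04]  ψ = [1, 1, 2, 1]  (obs o_2=5)
t=3: δ = [1.788e-05, 1.788e-04, 1.788e-05, 1.788e-05]  ψ = [1, 1, 1, 1]  (obs o_3=5)
backtrack: best end state = 1; path = [1, 1, 1, 1]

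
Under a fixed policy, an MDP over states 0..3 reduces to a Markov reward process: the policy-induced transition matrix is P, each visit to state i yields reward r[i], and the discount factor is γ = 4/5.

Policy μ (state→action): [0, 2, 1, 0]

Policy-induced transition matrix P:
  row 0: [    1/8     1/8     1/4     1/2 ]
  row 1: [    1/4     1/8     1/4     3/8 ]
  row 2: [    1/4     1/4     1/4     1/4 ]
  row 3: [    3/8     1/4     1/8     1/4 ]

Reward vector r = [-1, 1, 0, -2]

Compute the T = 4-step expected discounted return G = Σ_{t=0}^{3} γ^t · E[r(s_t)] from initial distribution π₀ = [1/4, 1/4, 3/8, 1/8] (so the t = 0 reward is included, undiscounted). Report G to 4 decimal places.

t=0: π = [0.2500, 0.2500, 0.3750, 0.1250], E[r] = -0.2500, γ^t·E[r] = -0.250000, running G = -0.250000
t=1: π = [0.2344, 0.1875, 0.2344, 0.3438], E[r] = -0.7344, γ^t·E[r] = -0.587500, running G = -0.837500
t=2: π = [0.2637, 0.1973, 0.2070, 0.3320], E[r] = -0.7305, γ^t·E[r] = -0.467500, running G = -1.305000
t=3: π = [0.2585, 0.1924, 0.2085, 0.3406], E[r] = -0.7473, γ^t·E[r] = -0.382625, running G = -1.687625

G = -1.6876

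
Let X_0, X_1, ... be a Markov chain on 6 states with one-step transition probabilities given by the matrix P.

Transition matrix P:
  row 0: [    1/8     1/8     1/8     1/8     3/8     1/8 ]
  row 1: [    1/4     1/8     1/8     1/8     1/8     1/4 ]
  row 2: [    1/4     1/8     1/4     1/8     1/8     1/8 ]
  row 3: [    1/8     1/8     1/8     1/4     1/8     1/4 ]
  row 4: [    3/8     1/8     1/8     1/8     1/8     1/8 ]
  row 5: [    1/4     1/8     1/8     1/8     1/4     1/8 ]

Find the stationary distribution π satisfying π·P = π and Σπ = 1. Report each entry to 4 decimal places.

Balance equations π_j = Σ_i π_i·P[i][j]:
  π_0 = 1/8·π_0 + 1/4·π_1 + 1/4·π_2 + 1/8·π_3 + 3/8·π_4 + 1/4·π_5
  π_1 = 1/8·π_0 + 1/8·π_1 + 1/8·π_2 + 1/8·π_3 + 1/8·π_4 + 1/8·π_5
  π_2 = 1/8·π_0 + 1/8·π_1 + 1/4·π_2 + 1/8·π_3 + 1/8·π_4 + 1/8·π_5
  π_3 = 1/8·π_0 + 1/8·π_1 + 1/8·π_2 + 1/4·π_3 + 1/8·π_4 + 1/8·π_5
  π_4 = 3/8·π_0 + 1/8·π_1 + 1/8·π_2 + 1/8·π_3 + 1/8·π_4 + 1/4·π_5
  normalize: π_0 + π_1 + π_2 + π_3 + π_4 + π_5 = 1
Solving the linear system gives exactly π = [205/896, 1/8, 1/7, 1/7, 181/896, 71/448].

π = [0.2288, 0.1250, 0.1429, 0.1429, 0.2020, 0.1585]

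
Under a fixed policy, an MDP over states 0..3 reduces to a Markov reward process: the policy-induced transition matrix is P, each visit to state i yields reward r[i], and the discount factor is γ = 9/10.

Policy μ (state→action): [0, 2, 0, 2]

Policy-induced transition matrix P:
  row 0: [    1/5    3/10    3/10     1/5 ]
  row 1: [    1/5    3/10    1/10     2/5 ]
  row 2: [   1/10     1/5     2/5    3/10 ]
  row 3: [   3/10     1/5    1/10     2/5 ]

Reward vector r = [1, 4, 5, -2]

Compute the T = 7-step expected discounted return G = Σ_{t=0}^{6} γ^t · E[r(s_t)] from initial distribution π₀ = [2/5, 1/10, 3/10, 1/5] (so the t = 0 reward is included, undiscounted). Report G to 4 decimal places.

G = 8.8310

t=0: π = [0.4000, 0.1000, 0.3000, 0.2000], E[r] = 1.9000, γ^t·E[r] = 1.900000, running G = 1.900000
t=1: π = [0.1900, 0.2500, 0.2700, 0.2900], E[r] = 1.9600, γ^t·E[r] = 1.764000, running G = 3.664000
t=2: π = [0.2020, 0.2440, 0.2190, 0.3350], E[r] = 1.6030, γ^t·E[r] = 1.298430, running G = 4.962430
t=3: π = [0.2116, 0.2446, 0.2061, 0.3377], E[r] = 1.5451, γ^t·E[r] = 1.126378, running G = 6.088808
t=4: π = [0.2132, 0.2456, 0.2042, 0.3371], E[r] = 1.5423, γ^t·E[r] = 1.011870, running G = 7.100678
t=5: π = [0.2133, 0.2459, 0.2039, 0.3370], E[r] = 1.5423, γ^t·E[r] = 0.910703, running G = 8.011381
t=6: π = [0.2133, 0.2459, 0.2038, 0.3370], E[r] = 1.5422, γ^t·E[r] = 0.819575, running G = 8.830956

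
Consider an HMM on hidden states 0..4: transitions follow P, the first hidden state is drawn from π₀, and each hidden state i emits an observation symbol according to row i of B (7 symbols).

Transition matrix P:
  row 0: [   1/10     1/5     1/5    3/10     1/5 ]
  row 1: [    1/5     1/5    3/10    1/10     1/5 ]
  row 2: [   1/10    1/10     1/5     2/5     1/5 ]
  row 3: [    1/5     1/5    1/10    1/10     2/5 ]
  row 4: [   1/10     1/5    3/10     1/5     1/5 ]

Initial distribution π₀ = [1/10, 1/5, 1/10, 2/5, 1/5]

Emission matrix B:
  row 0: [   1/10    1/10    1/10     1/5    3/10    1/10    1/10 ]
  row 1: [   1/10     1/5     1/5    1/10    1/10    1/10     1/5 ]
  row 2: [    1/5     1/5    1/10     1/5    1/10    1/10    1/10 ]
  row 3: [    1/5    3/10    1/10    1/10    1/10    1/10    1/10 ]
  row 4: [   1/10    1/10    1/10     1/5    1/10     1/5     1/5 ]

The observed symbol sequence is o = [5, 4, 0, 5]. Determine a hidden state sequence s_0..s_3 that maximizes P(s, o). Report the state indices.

t=0: δ = [1.000e-02, 2.000e-02, 1.000e-02, 4.000e-02, 4.000e-02]  (obs o_0=5)
t=1: δ = [2.400e-03, 8.000e-04, 1.200e-03, 8.000e-04, 1.600e-03]  ψ = [3, 3, 4, 4, 3]  (obs o_1=4)
t=2: δ = [2.400e-05, 4.800e-05, 9.600e-05, 1.440e-04, 4.800e-05]  ψ = [0, 0, 0, 0, 0]  (obs o_2=0)
t=3: δ = [2.880e-06, 2.880e-06, 1.920e-06, 3.840e-06, 1.152e-05]  ψ = [3, 3, 2, 2, 3]  (obs o_3=5)
backtrack: best end state = 4; path = [3, 0, 3, 4]

path = [3, 0, 3, 4]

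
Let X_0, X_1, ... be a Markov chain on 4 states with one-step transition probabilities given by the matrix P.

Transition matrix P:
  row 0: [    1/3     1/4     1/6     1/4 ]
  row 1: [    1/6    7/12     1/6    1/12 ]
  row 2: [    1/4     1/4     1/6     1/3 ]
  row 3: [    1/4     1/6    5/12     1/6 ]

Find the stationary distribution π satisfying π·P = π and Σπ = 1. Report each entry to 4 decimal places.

π = [0.2408, 0.3508, 0.2150, 0.1933]

Balance equations π_j = Σ_i π_i·P[i][j]:
  π_0 = 1/3·π_0 + 1/6·π_1 + 1/4·π_2 + 1/4·π_3
  π_1 = 1/4·π_0 + 7/12·π_1 + 1/4·π_2 + 1/6·π_3
  π_2 = 1/6·π_0 + 1/6·π_1 + 1/6·π_2 + 5/12·π_3
  normalize: π_0 + π_1 + π_2 + π_3 = 1
Solving the linear system gives exactly π = [289/1200, 421/1200, 43/200, 29/150].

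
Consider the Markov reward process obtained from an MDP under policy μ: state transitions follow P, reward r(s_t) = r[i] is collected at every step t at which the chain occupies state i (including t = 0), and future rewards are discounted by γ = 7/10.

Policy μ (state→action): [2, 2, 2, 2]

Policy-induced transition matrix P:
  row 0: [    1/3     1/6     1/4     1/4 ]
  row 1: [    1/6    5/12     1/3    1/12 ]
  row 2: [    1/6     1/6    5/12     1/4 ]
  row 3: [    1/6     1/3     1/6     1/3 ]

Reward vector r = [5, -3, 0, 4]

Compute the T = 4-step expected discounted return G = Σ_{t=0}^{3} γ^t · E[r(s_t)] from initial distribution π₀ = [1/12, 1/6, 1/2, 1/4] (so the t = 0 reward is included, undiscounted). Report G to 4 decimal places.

G = 2.6073

t=0: π = [0.0833, 0.1667, 0.5000, 0.2500], E[r] = 0.9167, γ^t·E[r] = 0.916667, running G = 0.916667
t=1: π = [0.1806, 0.2500, 0.3264, 0.2431], E[r] = 1.1250, γ^t·E[r] = 0.787500, running G = 1.704167
t=2: π = [0.1968, 0.2697, 0.3050, 0.2286], E[r] = 1.0891, γ^t·E[r] = 0.533669, running G = 2.237836
t=3: π = [0.1995, 0.2722, 0.3043, 0.2241], E[r] = 1.0772, γ^t·E[r] = 0.369466, running G = 2.607302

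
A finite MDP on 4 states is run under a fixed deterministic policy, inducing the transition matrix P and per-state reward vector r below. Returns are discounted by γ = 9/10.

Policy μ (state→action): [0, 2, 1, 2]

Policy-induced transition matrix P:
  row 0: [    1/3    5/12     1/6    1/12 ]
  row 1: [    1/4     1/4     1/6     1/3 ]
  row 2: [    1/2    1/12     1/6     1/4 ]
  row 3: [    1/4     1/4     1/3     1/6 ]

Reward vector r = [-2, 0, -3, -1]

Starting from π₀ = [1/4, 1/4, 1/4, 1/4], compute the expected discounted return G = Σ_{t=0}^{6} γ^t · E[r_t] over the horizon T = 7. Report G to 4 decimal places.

t=0: π = [0.2500, 0.2500, 0.2500, 0.2500], E[r] = -1.5000, γ^t·E[r] = -1.500000, running G = -1.500000
t=1: π = [0.3333, 0.2500, 0.2083, 0.2083], E[r] = -1.5000, γ^t·E[r] = -1.350000, running G = -2.850000
t=2: π = [0.3299, 0.2708, 0.2014, 0.1979], E[r] = -1.4618, γ^t·E[r] = -1.184063, running G = -4.034063
t=3: π = [0.3278, 0.2714, 0.1997, 0.2011], E[r] = -1.4557, γ^t·E[r] = -1.061227, running G = -5.095289
t=4: π = [0.3272, 0.2714, 0.2002, 0.2012], E[r] = -1.4562, γ^t·E[r] = -0.955436, running G = -6.050725
t=5: π = [0.3273, 0.2712, 0.2002, 0.2013], E[r] = -1.4565, γ^t·E[r] = -0.860076, running G = -6.910802
t=6: π = [0.3273, 0.2712, 0.2002, 0.2013], E[r] = -1.4566, γ^t·E[r] = -0.774085, running G = -7.684887

G = -7.6849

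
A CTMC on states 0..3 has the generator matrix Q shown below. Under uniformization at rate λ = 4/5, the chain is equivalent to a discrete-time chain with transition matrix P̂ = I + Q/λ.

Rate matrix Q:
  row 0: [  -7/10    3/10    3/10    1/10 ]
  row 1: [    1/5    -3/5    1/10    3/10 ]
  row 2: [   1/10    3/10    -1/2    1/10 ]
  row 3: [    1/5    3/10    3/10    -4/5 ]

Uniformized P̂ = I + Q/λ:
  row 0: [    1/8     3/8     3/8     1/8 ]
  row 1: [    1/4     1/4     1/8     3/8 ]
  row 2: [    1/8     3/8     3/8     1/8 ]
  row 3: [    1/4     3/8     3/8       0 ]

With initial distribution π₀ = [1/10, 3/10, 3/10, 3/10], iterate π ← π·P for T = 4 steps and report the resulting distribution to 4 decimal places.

π = [0.1897, 0.3333, 0.2917, 0.1853]

t=0: π = [0.1000, 0.3000, 0.3000, 0.3000]
t=1: π = [0.2000, 0.3375, 0.3000, 0.1625]
t=2: π = [0.1875, 0.3328, 0.2906, 0.1891]
t=3: π = [0.1902, 0.3334, 0.2918, 0.1846]
t=4: π = [0.1897, 0.3333, 0.2917, 0.1853]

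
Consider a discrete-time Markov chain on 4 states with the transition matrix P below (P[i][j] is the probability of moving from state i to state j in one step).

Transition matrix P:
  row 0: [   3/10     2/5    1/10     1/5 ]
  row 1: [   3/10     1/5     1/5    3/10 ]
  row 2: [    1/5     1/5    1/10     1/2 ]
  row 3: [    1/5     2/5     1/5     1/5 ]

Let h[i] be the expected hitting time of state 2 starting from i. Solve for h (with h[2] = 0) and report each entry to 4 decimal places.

h = [6.3830, 5.7979, 0.0000, 5.7447]

First-step conditioning: h[2] = 0; for i ≠ 2, h[i] = 1 + Σ_k P[i][k]·h[k].
  h[0] = 1 + 3/10·h[0] + 2/5·h[1] + 1/5·h[3]
  h[1] = 1 + 3/10·h[0] + 1/5·h[1] + 3/10·h[3]
  h[3] = 1 + 1/5·h[0] + 2/5·h[1] + 1/5·h[3]
Solving the 3×3 linear system over states ≠ 2 gives exactly h = [300/47, 545/94, 0, 270/47] (h[2] = 0 is the target).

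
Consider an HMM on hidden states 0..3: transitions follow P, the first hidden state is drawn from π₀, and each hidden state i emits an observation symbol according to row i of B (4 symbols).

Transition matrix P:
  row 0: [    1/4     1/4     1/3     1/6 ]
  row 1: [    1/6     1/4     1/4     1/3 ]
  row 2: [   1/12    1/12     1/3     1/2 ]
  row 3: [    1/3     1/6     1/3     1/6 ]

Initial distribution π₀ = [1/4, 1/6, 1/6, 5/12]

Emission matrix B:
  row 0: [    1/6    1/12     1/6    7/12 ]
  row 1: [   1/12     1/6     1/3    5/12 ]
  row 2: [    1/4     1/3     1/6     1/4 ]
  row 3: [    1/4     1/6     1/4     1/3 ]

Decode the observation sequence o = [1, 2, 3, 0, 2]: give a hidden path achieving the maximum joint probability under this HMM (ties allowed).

t=0: δ = [2.083e-02, 2.778e-02, 5.556e-02, 6.944e-02]  (obs o_0=1)
t=1: δ = [3.858e-03, 3.858e-03, 3.858e-03, 6.944e-03]  ψ = [3, 3, 3, 2]  (obs o_1=2)
t=2: δ = [1.350e-03, 4.823e-04, 5.787e-04, 6.430e-04]  ψ = [3, 3, 3, 2]  (obs o_2=3)
t=3: δ = [5.626e-05, 2.813e-05, 1.125e-04, 7.234e-05]  ψ = [0, 0, 0, 2]  (obs o_3=0)
t=4: δ = [4.019e-06, 4.689e-06, 6.251e-06, 1.407e-05]  ψ = [3, 0, 2, 2]  (obs o_4=2)
backtrack: best end state = 3; path = [2, 3, 0, 2, 3]

path = [2, 3, 0, 2, 3]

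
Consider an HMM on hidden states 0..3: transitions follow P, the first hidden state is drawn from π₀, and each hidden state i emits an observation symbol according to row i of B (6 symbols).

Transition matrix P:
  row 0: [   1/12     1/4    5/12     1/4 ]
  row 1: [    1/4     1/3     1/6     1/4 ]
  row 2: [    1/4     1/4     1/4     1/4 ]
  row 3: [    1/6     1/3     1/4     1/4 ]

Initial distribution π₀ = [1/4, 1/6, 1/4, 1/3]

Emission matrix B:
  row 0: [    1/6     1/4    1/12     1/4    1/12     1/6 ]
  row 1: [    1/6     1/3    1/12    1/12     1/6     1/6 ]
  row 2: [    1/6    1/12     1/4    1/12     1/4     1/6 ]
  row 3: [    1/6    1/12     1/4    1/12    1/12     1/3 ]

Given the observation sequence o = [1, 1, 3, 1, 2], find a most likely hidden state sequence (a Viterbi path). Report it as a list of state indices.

t=0: δ = [6.250e-02, 5.556e-02, 2.083e-02, 2.778e-02]  (obs o_0=1)
t=1: δ = [3.472e-03, 6.173e-03, 2.170e-03, 1.302e-03]  ψ = [1, 1, 0, 0]  (obs o_1=1)
t=2: δ = [3.858e-04, 1.715e-04, 1.206e-04, 1.286e-04]  ψ = [1, 1, 0, 1]  (obs o_2=3)
t=3: δ = [1.072e-05, 3.215e-05, 1.340e-05, 8.038e-06]  ψ = [1, 0, 0, 0]  (obs o_3=1)
t=4: δ = [6.698e-07, 8.931e-07, 1.340e-06, 2.009e-06]  ψ = [1, 1, 1, 1]  (obs o_4=2)
backtrack: best end state = 3; path = [1, 1, 0, 1, 3]

path = [1, 1, 0, 1, 3]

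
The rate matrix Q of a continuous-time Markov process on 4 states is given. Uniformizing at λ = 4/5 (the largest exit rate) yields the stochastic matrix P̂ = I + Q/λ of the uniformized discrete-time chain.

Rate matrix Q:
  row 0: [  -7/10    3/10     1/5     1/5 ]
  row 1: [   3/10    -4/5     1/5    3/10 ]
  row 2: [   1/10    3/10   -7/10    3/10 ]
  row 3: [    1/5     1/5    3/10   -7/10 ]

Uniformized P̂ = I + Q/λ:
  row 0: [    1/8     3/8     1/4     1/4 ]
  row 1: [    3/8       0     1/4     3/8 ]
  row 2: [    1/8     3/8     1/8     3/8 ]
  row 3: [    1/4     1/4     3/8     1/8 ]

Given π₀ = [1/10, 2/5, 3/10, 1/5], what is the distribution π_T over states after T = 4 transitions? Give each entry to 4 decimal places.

π = [0.2212, 0.2483, 0.2539, 0.2766]

t=0: π = [0.1000, 0.4000, 0.3000, 0.2000]
t=1: π = [0.2500, 0.2000, 0.2375, 0.3125]
t=2: π = [0.2141, 0.2609, 0.2594, 0.2656]
t=3: π = [0.2234, 0.2439, 0.2508, 0.2818]
t=4: π = [0.2212, 0.2483, 0.2539, 0.2766]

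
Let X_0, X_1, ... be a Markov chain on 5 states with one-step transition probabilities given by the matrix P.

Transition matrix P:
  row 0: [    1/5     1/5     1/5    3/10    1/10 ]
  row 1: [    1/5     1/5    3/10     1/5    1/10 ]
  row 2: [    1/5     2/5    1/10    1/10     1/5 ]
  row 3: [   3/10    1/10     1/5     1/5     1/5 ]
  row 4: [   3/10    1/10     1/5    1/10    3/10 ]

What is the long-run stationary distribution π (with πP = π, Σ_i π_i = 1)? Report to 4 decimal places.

Balance equations π_j = Σ_i π_i·P[i][j]:
  π_0 = 1/5·π_0 + 1/5·π_1 + 1/5·π_2 + 3/10·π_3 + 3/10·π_4
  π_1 = 1/5·π_0 + 1/5·π_1 + 2/5·π_2 + 1/10·π_3 + 1/10·π_4
  π_2 = 1/5·π_0 + 3/10·π_1 + 1/10·π_2 + 1/5·π_3 + 1/5·π_4
  π_3 = 3/10·π_0 + 1/5·π_1 + 1/10·π_2 + 1/5·π_3 + 1/10·π_4
  normalize: π_0 + π_1 + π_2 + π_3 + π_4 = 1
Solving the linear system gives exactly π = [21/89, 109/534, 107/534, 895/4806, 833/4806].

π = [0.2360, 0.2041, 0.2004, 0.1862, 0.1733]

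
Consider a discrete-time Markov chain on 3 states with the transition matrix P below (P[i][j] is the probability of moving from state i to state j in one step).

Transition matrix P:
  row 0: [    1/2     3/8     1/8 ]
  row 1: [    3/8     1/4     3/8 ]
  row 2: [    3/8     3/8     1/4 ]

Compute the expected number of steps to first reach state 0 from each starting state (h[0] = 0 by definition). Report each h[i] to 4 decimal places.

h = [0.0000, 2.6667, 2.6667]

First-step conditioning: h[0] = 0; for i ≠ 0, h[i] = 1 + Σ_k P[i][k]·h[k].
  h[1] = 1 + 1/4·h[1] + 3/8·h[2]
  h[2] = 1 + 3/8·h[1] + 1/4·h[2]
Solving the 2×2 linear system over states ≠ 0 gives exactly h = [0, 8/3, 8/3] (h[0] = 0 is the target).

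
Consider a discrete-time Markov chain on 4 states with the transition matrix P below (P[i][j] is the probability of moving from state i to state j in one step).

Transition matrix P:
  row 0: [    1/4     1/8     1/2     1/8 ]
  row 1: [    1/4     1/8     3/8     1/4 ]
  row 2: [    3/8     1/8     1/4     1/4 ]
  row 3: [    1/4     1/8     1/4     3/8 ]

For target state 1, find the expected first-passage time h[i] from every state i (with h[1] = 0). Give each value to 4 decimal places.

First-step conditioning: h[1] = 0; for i ≠ 1, h[i] = 1 + Σ_k P[i][k]·h[k].
  h[0] = 1 + 1/4·h[0] + 1/2·h[2] + 1/8·h[3]
  h[2] = 1 + 3/8·h[0] + 1/4·h[2] + 1/4·h[3]
  h[3] = 1 + 1/4·h[0] + 1/4·h[2] + 3/8·h[3]
Solving the 3×3 linear system over states ≠ 1 gives exactly h = [8, 0, 8, 8] (h[1] = 0 is the target).

h = [8.0000, 0.0000, 8.0000, 8.0000]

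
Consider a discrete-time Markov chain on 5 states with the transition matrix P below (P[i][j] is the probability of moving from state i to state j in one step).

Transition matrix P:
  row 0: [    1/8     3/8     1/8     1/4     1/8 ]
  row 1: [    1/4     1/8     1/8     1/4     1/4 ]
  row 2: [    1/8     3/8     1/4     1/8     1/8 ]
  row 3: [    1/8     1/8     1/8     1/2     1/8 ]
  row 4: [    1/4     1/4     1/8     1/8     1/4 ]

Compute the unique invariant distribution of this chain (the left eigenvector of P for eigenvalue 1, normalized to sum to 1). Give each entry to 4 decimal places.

Balance equations π_j = Σ_i π_i·P[i][j]:
  π_0 = 1/8·π_0 + 1/4·π_1 + 1/8·π_2 + 1/8·π_3 + 1/4·π_4
  π_1 = 3/8·π_0 + 1/8·π_1 + 3/8·π_2 + 1/8·π_3 + 1/4·π_4
  π_2 = 1/8·π_0 + 1/8·π_1 + 1/4·π_2 + 1/8·π_3 + 1/8·π_4
  π_3 = 1/4·π_0 + 1/4·π_1 + 1/8·π_2 + 1/2·π_3 + 1/8·π_4
  normalize: π_0 + π_1 + π_2 + π_3 + π_4 = 1
Solving the linear system gives exactly π = [65/371, 12/53, 1/7, 104/371, 65/371].

π = [0.1752, 0.2264, 0.1429, 0.2803, 0.1752]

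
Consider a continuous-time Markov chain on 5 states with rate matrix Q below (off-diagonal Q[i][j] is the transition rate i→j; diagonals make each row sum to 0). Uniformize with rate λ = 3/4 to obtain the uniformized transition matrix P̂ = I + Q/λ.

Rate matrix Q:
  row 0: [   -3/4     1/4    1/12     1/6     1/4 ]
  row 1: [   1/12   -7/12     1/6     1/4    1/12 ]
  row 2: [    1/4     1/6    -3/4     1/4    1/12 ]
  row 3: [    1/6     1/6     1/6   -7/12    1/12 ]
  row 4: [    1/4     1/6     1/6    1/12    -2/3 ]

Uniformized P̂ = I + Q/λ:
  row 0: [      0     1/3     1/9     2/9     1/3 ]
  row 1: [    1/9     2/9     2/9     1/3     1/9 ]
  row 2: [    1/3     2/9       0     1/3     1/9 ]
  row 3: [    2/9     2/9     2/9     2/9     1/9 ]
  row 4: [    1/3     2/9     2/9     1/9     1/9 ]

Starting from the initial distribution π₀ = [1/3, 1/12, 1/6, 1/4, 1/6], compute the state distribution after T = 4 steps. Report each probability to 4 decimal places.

t=0: π = [0.3333, 0.0833, 0.1667, 0.2500, 0.1667]
t=1: π = [0.1759, 0.2593, 0.1481, 0.2315, 0.1852]
t=2: π = [0.1914, 0.2418, 0.1698, 0.2469, 0.1502]
t=3: π = [0.1884, 0.2435, 0.1632, 0.2513, 0.1536]
t=4: π = [0.1885, 0.2432, 0.1650, 0.2503, 0.1530]

π = [0.1885, 0.2432, 0.1650, 0.2503, 0.1530]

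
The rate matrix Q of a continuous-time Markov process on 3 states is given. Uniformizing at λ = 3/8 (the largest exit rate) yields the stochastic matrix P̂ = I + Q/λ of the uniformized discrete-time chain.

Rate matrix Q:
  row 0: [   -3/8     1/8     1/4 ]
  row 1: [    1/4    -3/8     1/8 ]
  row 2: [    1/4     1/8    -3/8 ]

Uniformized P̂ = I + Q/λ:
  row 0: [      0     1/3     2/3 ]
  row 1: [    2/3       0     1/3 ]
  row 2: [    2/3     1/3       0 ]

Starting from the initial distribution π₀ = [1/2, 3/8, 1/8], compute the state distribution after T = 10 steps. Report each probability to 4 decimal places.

t=0: π = [0.5000, 0.3750, 0.1250]
t=1: π = [0.3333, 0.2083, 0.4583]
t=2: π = [0.4444, 0.2639, 0.2917]
t=3: π = [0.3704, 0.2454, 0.3843]
t=4: π = [0.4198, 0.2515, 0.3287]
t=5: π = [0.3868, 0.2495, 0.3637]
t=6: π = [0.4088, 0.2502, 0.3410]
t=7: π = [0.3941, 0.2499, 0.3559]
t=8: π = [0.4039, 0.2500, 0.3461]
t=9: π = [0.3974, 0.2500, 0.3526]
t=10: π = [0.4017, 0.2500, 0.3483]

π = [0.4017, 0.2500, 0.3483]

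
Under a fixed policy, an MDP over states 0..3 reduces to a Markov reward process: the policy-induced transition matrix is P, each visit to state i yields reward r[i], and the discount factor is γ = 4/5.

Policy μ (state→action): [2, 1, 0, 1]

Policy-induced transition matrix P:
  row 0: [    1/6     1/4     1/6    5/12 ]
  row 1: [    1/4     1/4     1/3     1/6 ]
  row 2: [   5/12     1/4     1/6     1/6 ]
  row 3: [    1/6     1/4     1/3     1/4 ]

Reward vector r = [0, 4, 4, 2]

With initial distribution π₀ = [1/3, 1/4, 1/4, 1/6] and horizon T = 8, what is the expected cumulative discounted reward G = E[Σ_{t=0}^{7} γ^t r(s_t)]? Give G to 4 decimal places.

G = 10.2209

t=0: π = [0.3333, 0.2500, 0.2500, 0.1667], E[r] = 2.3333, γ^t·E[r] = 2.333333, running G = 2.333333
t=1: π = [0.2500, 0.2500, 0.2361, 0.2639], E[r] = 2.4722, γ^t·E[r] = 1.977778, running G = 4.311111
t=2: π = [0.2465, 0.2500, 0.2523, 0.2512], E[r] = 2.5116, γ^t·E[r] = 1.607407, running G = 5.918519
t=3: π = [0.2506, 0.2500, 0.2502, 0.2492], E[r] = 2.4992, γ^t·E[r] = 1.279605, running G = 7.198123
t=4: π = [0.2500, 0.2500, 0.2499, 0.2501], E[r] = 2.4996, γ^t·E[r] = 1.023855, running G = 8.221979
t=5: π = [0.2500, 0.2500, 0.2500, 0.2500], E[r] = 2.5001, γ^t·E[r] = 0.819230, running G = 9.041208
t=6: π = [0.2500, 0.2500, 0.2500, 0.2500], E[r] = 2.5000, γ^t·E[r] = 0.655360, running G = 9.696568
t=7: π = [0.2500, 0.2500, 0.2500, 0.2500], E[r] = 2.5000, γ^t·E[r] = 0.524287, running G = 10.220856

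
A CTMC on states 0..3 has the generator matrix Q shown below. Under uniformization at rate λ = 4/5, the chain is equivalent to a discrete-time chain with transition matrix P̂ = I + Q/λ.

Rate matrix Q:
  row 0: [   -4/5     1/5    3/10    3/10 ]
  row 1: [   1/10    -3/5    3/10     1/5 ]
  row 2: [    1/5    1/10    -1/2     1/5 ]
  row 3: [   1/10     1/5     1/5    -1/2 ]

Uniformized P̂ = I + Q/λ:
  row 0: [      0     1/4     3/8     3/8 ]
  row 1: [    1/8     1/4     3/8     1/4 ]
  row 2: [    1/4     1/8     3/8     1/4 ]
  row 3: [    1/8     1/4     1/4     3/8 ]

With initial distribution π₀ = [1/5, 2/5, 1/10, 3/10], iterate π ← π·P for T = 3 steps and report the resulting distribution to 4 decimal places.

π = [0.1479, 0.2080, 0.3371, 0.3070]

t=0: π = [0.2000, 0.4000, 0.1000, 0.3000]
t=1: π = [0.1125, 0.2375, 0.3375, 0.3125]
t=2: π = [0.1531, 0.2078, 0.3359, 0.3031]
t=3: π = [0.1479, 0.2080, 0.3371, 0.3070]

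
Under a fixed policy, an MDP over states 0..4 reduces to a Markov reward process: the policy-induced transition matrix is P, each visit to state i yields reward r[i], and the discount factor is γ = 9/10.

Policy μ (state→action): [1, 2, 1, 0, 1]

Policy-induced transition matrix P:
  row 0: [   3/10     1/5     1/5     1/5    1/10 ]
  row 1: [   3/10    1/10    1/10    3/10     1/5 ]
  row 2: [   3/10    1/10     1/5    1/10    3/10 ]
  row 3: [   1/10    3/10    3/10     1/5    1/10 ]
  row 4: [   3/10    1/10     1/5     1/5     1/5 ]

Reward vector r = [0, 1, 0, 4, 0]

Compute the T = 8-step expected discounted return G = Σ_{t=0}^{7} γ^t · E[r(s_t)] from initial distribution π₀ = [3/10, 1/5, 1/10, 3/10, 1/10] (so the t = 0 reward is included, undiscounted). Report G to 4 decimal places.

G = 5.9402

t=0: π = [0.3000, 0.2000, 0.1000, 0.3000, 0.1000], E[r] = 1.4000, γ^t·E[r] = 1.400000, running G = 1.400000
t=1: π = [0.2400, 0.1900, 0.2100, 0.2100, 0.1500], E[r] = 1.0300, γ^t·E[r] = 0.927000, running G = 2.327000
t=2: π = [0.2580, 0.1660, 0.2020, 0.1980, 0.1760], E[r] = 0.9580, γ^t·E[r] = 0.775980, running G = 3.102980
t=3: π = [0.2604, 0.1654, 0.2032, 0.1964, 0.1746], E[r] = 0.9510, γ^t·E[r] = 0.693279, running G = 3.796259
t=4: π = [0.2607, 0.1653, 0.2031, 0.1962, 0.1746], E[r] = 0.9502, γ^t·E[r] = 0.623426, running G = 4.419685
t=5: π = [0.2608, 0.1653, 0.2031, 0.1962, 0.1746], E[r] = 0.9502, γ^t·E[r] = 0.561086, running G = 4.980771
t=6: π = [0.2608, 0.1653, 0.2031, 0.1962, 0.1746], E[r] = 0.9502, γ^t·E[r] = 0.504981, running G = 5.485752
t=7: π = [0.2608, 0.1653, 0.2031, 0.1962, 0.1746], E[r] = 0.9502, γ^t·E[r] = 0.454483, running G = 5.940235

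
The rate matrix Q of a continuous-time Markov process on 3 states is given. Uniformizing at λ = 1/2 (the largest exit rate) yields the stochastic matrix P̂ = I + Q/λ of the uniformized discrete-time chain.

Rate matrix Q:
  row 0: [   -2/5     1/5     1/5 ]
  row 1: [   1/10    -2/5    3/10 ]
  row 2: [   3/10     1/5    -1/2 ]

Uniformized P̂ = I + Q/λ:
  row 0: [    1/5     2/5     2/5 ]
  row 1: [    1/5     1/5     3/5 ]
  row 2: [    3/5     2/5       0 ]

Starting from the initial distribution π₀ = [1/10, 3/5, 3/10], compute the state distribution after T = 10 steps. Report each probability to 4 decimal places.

t=0: π = [0.1000, 0.6000, 0.3000]
t=1: π = [0.3200, 0.2800, 0.4000]
t=2: π = [0.3600, 0.3440, 0.2960]
t=3: π = [0.3184, 0.3312, 0.3504]
t=4: π = [0.3402, 0.3338, 0.3261]
t=5: π = [0.3304, 0.3332, 0.3363]
t=6: π = [0.3345, 0.3334, 0.3321]
t=7: π = [0.3328, 0.3333, 0.3338]
t=8: π = [0.3335, 0.3333, 0.3331]
t=9: π = [0.3333, 0.3333, 0.3334]
t=10: π = [0.3334, 0.3333, 0.3333]

π = [0.3334, 0.3333, 0.3333]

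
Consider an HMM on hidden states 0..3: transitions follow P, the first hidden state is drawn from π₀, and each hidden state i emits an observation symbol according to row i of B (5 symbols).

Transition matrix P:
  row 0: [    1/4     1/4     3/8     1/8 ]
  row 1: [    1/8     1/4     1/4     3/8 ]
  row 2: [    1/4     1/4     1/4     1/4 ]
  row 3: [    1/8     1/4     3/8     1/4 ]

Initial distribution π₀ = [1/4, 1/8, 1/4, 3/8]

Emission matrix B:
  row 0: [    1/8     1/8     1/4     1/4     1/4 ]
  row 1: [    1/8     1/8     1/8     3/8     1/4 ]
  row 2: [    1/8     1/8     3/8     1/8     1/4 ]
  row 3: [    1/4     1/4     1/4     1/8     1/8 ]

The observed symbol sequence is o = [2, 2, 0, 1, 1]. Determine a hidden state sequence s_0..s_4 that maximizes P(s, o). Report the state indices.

t=0: δ = [6.250e-02, 1.562e-02, 9.375e-02, 9.375e-02]  (obs o_0=2)
t=1: δ = [5.859e-03, 2.930e-03, 1.318e-02, 5.859e-03]  ψ = [2, 2, 3, 2]  (obs o_1=2)
t=2: δ = [4.120e-04, 4.120e-04, 4.120e-04, 8.240e-04]  ψ = [2, 2, 2, 2]  (obs o_2=0)
t=3: δ = [1.287e-05, 2.575e-05, 3.862e-05, 5.150e-05]  ψ = [0, 3, 3, 3]  (obs o_3=1)
t=4: δ = [1.207e-06, 1.609e-06, 2.414e-06, 3.219e-06]  ψ = [2, 3, 3, 3]  (obs o_4=1)
backtrack: best end state = 3; path = [3, 2, 3, 3, 3]

path = [3, 2, 3, 3, 3]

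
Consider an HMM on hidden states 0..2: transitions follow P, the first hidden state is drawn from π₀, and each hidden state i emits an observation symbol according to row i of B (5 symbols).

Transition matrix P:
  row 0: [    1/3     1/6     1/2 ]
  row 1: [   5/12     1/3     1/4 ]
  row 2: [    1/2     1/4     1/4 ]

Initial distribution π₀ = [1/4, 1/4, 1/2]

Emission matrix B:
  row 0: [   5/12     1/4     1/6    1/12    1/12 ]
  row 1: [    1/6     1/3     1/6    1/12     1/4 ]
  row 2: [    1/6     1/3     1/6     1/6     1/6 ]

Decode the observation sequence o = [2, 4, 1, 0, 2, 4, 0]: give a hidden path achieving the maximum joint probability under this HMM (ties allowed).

t=0: δ = [4.167e-02, 4.167e-02, 8.333e-02]  (obs o_0=2)
t=1: δ = [3.472e-03, 5.208e-03, 3.472e-03]  ψ = [2, 2, 0]  (obs o_1=4)
t=2: δ = [5.425e-04, 5.787e-04, 5.787e-04]  ψ = [1, 1, 0]  (obs o_2=1)
t=3: δ = [1.206e-04, 3.215e-05, 4.521e-05]  ψ = [2, 1, 0]  (obs o_3=0)
t=4: δ = [6.698e-06, 3.349e-06, 1.005e-05]  ψ = [0, 0, 0]  (obs o_4=2)
t=5: δ = [4.186e-07, 6.279e-07, 5.582e-07]  ψ = [2, 2, 0]  (obs o_5=4)
t=6: δ = [1.163e-07, 3.489e-08, 3.489e-08]  ψ = [2, 1, 0]  (obs o_6=0)
backtrack: best end state = 0; path = [2, 0, 2, 0, 0, 2, 0]

path = [2, 0, 2, 0, 0, 2, 0]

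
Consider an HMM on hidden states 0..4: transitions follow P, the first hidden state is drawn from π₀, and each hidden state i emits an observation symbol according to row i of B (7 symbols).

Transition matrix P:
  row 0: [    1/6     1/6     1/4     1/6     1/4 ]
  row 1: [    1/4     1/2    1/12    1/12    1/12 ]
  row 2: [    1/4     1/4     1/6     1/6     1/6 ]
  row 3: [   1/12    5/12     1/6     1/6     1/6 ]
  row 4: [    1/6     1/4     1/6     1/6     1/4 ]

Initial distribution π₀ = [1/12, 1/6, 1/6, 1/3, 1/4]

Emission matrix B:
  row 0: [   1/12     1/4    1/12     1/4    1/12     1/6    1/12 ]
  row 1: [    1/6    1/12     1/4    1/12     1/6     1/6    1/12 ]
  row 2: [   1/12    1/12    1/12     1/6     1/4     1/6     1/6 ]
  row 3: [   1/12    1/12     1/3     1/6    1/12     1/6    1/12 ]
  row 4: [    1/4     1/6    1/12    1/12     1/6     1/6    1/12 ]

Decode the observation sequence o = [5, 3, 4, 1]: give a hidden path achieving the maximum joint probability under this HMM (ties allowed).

t=0: δ = [1.389e-02, 2.778e-02, 2.778e-02, 5.556e-02, 4.167e-02]  (obs o_0=5)
t=1: δ = [1.736e-03, 1.929e-03, 1.543e-03, 1.543e-03, 8.681e-04]  ψ = [1, 3, 3, 3, 4]  (obs o_1=3)
t=2: δ = [4.019e-05, 1.608e-04, 1.085e-04, 2.411e-05, 7.234e-05]  ψ = [1, 1, 0, 0, 0]  (obs o_2=4)
t=3: δ = [1.005e-05, 6.698e-06, 1.507e-06, 1.507e-06, 3.014e-06]  ψ = [1, 1, 2, 2, 2]  (obs o_3=1)
backtrack: best end state = 0; path = [3, 1, 1, 0]

path = [3, 1, 1, 0]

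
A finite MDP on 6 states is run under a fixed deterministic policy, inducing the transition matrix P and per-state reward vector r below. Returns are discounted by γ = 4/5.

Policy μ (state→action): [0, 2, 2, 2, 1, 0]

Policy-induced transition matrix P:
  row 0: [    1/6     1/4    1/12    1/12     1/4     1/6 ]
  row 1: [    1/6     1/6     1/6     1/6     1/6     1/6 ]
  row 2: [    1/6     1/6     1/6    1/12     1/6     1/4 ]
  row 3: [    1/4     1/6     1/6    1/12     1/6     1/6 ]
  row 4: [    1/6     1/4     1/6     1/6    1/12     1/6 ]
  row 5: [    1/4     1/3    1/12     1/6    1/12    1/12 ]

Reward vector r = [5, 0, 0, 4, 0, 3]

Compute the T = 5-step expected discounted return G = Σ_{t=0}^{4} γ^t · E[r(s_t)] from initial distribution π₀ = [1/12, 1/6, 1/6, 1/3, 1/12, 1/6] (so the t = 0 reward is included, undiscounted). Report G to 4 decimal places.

G = 6.9222

t=0: π = [0.0833, 0.1667, 0.1667, 0.3333, 0.0833, 0.1667], E[r] = 2.2500, γ^t·E[r] = 2.250000, running G = 2.250000
t=1: π = [0.2083, 0.2083, 0.1458, 0.1181, 0.1528, 0.1667], E[r] = 2.0139, γ^t·E[r] = 1.611111, running G = 3.861111
t=2: π = [0.1904, 0.2245, 0.1354, 0.1273, 0.1574, 0.1649], E[r] = 1.9560, γ^t·E[r] = 1.251852, running G = 5.112963
t=3: π = [0.1910, 0.2231, 0.1371, 0.1289, 0.1557, 0.1642], E[r] = 1.9633, γ^t·E[r] = 1.005235, running G = 6.118198
t=4: π = [0.1911, 0.2229, 0.1371, 0.1286, 0.1559, 0.1644], E[r] = 1.9630, γ^t·E[r] = 0.804051, running G = 6.922249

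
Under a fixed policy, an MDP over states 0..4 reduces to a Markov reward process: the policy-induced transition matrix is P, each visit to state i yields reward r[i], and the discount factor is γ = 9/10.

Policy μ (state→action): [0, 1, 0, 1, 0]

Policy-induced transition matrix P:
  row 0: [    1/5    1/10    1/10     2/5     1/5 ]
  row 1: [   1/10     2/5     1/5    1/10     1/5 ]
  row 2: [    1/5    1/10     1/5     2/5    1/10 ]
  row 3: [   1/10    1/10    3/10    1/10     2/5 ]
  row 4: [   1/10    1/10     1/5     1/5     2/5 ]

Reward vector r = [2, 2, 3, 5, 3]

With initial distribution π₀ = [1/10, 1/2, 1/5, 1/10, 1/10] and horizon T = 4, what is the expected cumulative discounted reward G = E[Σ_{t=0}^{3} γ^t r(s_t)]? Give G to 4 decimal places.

G = 10.1677

t=0: π = [0.1000, 0.5000, 0.2000, 0.1000, 0.1000], E[r] = 2.6000, γ^t·E[r] = 2.600000, running G = 2.600000
t=1: π = [0.1300, 0.2500, 0.2000, 0.2000, 0.2200], E[r] = 3.0200, γ^t·E[r] = 2.718000, running G = 5.318000
t=2: π = [0.1330, 0.1750, 0.2070, 0.2210, 0.2640], E[r] = 3.1340, γ^t·E[r] = 2.538540, running G = 7.856540
t=3: π = [0.1340, 0.1525, 0.2088, 0.2284, 0.2763], E[r] = 3.1703, γ^t·E[r] = 2.311149, running G = 10.167689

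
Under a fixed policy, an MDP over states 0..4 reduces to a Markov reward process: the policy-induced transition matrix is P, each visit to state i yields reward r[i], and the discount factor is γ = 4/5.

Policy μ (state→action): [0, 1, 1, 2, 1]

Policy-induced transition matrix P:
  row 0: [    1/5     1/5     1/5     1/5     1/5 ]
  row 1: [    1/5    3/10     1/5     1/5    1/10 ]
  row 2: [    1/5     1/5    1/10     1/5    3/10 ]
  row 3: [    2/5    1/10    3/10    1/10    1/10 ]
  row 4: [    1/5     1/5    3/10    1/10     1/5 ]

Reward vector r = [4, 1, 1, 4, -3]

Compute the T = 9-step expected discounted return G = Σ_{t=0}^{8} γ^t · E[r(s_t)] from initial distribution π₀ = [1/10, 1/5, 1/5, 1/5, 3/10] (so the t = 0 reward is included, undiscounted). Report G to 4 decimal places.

t=0: π = [0.1000, 0.2000, 0.2000, 0.2000, 0.3000], E[r] = 0.7000, γ^t·E[r] = 0.700000, running G = 0.700000
t=1: π = [0.2400, 0.2000, 0.2300, 0.1500, 0.1800], E[r] = 1.4500, γ^t·E[r] = 1.160000, running G = 1.860000
t=2: π = [0.2300, 0.2050, 0.2100, 0.1670, 0.1880], E[r] = 1.4390, γ^t·E[r] = 0.920960, running G = 2.780960
t=3: π = [0.2334, 0.2038, 0.2145, 0.1645, 0.1838], E[r] = 1.4585, γ^t·E[r] = 0.746752, running G = 3.527712
t=4: π = [0.2329, 0.2039, 0.2134, 0.1652, 0.1846], E[r] = 1.4557, γ^t·E[r] = 0.596267, running G = 4.123979
t=5: π = [0.2330, 0.2039, 0.2136, 0.1650, 0.1844], E[r] = 1.4565, γ^t·E[r] = 0.477251, running G = 4.601230
t=6: π = [0.2330, 0.2039, 0.2136, 0.1651, 0.1845], E[r] = 1.4563, γ^t·E[r] = 0.381755, running G = 4.982985
t=7: π = [0.2330, 0.2039, 0.2136, 0.1650, 0.1845], E[r] = 1.4563, γ^t·E[r] = 0.305412, running G = 5.288397
t=8: π = [0.2330, 0.2039, 0.2136, 0.1650, 0.1845], E[r] = 1.4563, γ^t·E[r] = 0.244328, running G = 5.532725

G = 5.5327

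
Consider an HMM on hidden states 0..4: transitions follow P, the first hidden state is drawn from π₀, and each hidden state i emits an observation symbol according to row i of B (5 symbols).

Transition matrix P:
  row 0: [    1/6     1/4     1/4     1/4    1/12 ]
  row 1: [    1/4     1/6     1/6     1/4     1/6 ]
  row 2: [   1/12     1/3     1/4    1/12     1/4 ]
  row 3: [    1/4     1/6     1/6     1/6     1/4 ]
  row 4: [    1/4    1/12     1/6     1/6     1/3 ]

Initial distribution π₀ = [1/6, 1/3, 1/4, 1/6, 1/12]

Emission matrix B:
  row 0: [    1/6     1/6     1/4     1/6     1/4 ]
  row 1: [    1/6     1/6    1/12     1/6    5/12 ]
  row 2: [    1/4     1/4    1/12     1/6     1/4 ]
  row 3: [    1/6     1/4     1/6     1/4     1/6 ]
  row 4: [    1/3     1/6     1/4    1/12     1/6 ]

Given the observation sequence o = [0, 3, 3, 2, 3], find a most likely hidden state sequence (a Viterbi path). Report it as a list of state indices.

path = [2, 1, 3, 0, 3]

t=0: δ = [2.778e-02, 5.556e-02, 6.250e-02, 2.778e-02, 2.778e-02]  (obs o_0=0)
t=1: δ = [2.315e-03, 3.472e-03, 2.604e-03, 3.472e-03, 1.302e-03]  ψ = [1, 2, 2, 1, 2]  (obs o_1=3)
t=2: δ = [1.447e-04, 1.447e-04, 1.085e-04, 2.170e-04, 7.234e-05]  ψ = [1, 2, 2, 1, 3]  (obs o_2=3)
t=3: δ = [1.356e-05, 3.014e-06, 3.014e-06, 6.028e-06, 1.356e-05]  ψ = [3, 0, 0, 0, 3]  (obs o_3=2)
t=4: δ = [5.651e-07, 5.651e-07, 5.651e-07, 8.477e-07, 3.768e-07]  ψ = [4, 0, 0, 0, 4]  (obs o_4=3)
backtrack: best end state = 3; path = [2, 1, 3, 0, 3]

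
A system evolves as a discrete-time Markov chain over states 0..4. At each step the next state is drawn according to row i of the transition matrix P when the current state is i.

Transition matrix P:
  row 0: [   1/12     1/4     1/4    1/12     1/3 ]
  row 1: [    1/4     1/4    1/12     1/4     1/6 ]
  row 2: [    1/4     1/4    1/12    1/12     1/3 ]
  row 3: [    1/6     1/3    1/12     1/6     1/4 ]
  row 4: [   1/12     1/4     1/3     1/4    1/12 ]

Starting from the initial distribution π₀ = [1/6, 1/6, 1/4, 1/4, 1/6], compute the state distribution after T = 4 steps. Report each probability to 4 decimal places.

t=0: π = [0.1667, 0.1667, 0.2500, 0.2500, 0.1667]
t=1: π = [0.1736, 0.2708, 0.1528, 0.1597, 0.2431]
t=2: π = [0.1672, 0.2633, 0.1730, 0.1823, 0.2141]
t=3: π = [0.1712, 0.2652, 0.1647, 0.1781, 0.2207]
t=4: π = [0.1698, 0.2648, 0.1671, 0.1792, 0.2191]

π = [0.1698, 0.2648, 0.1671, 0.1792, 0.2191]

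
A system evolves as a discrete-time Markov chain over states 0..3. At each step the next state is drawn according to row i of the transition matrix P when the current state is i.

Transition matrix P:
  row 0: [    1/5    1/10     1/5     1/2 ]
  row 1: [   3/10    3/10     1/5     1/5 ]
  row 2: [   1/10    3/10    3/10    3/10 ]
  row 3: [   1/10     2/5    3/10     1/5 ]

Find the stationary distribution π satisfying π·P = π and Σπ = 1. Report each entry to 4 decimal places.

Balance equations π_j = Σ_i π_i·P[i][j]:
  π_0 = 1/5·π_0 + 3/10·π_1 + 1/10·π_2 + 1/10·π_3
  π_1 = 1/10·π_0 + 3/10·π_1 + 3/10·π_2 + 2/5·π_3
  π_2 = 1/5·π_0 + 1/5·π_1 + 3/10·π_2 + 3/10·π_3
  normalize: π_0 + π_1 + π_2 + π_3 = 1
Solving the linear system gives exactly π = [183/1039, 304/1039, 263/1039, 289/1039].

π = [0.1761, 0.2926, 0.2531, 0.2782]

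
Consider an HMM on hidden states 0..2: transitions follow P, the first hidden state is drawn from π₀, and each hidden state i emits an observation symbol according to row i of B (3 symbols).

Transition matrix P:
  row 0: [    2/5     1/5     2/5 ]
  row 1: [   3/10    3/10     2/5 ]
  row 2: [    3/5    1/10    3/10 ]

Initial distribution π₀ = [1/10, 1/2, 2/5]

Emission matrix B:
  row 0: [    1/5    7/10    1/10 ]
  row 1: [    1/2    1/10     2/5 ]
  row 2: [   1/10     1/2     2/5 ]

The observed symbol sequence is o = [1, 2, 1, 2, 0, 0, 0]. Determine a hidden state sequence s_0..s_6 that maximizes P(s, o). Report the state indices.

t=0: δ = [7.000e-02, 5.000e-02, 2.000e-01]  (obs o_0=1)
t=1: δ = [1.200e-02, 8.000e-03, 2.400e-02]  ψ = [2, 2, 2]  (obs o_1=2)
t=2: δ = [1.008e-02, 2.400e-04, 3.600e-03]  ψ = [2, 0, 2]  (obs o_2=1)
t=3: δ = [4.032e-04, 8.064e-04, 1.613e-03]  ψ = [0, 0, 0]  (obs o_3=2)
t=4: δ = [1.935e-04, 1.210e-04, 4.838e-05]  ψ = [2, 1, 2]  (obs o_4=0)
t=5: δ = [1.548e-05, 1.935e-05, 7.741e-06]  ψ = [0, 0, 0]  (obs o_5=0)
t=6: δ = [1.239e-06, 2.903e-06, 7.741e-07]  ψ = [0, 1, 1]  (obs o_6=0)
backtrack: best end state = 1; path = [2, 2, 0, 2, 0, 1, 1]

path = [2, 2, 0, 2, 0, 1, 1]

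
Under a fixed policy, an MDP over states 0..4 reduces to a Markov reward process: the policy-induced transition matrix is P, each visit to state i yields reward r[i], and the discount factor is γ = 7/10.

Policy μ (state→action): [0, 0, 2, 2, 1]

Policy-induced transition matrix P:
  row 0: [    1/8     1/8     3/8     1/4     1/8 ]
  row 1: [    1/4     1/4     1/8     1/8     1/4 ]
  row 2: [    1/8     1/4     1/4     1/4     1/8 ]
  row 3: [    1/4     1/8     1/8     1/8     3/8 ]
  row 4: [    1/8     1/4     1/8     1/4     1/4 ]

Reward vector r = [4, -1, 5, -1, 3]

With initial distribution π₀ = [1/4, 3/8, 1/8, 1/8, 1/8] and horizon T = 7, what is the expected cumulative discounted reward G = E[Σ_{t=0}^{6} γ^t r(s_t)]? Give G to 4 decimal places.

G = 5.5727

t=0: π = [0.2500, 0.3750, 0.1250, 0.1250, 0.1250], E[r] = 1.5000, γ^t·E[r] = 1.500000, running G = 1.500000
t=1: π = [0.1875, 0.2031, 0.2031, 0.1875, 0.2188], E[r] = 2.0313, γ^t·E[r] = 1.421875, running G = 2.921875
t=2: π = [0.1738, 0.2031, 0.1973, 0.2012, 0.2246], E[r] = 1.9512, γ^t·E[r] = 0.956074, running G = 3.877949
t=3: π = [0.1755, 0.2031, 0.1931, 0.1995, 0.2288], E[r] = 1.9514, γ^t·E[r] = 0.669336, running G = 4.547285
t=4: π = [0.1753, 0.2031, 0.1930, 0.1997, 0.2289], E[r] = 1.9502, γ^t·E[r] = 0.468235, running G = 5.015519
t=5: π = [0.1754, 0.2031, 0.1930, 0.1996, 0.2289], E[r] = 1.9502, γ^t·E[r] = 0.327765, running G = 5.343284
t=6: π = [0.1753, 0.2031, 0.1930, 0.1997, 0.2289], E[r] = 1.9501, γ^t·E[r] = 0.229433, running G = 5.572717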